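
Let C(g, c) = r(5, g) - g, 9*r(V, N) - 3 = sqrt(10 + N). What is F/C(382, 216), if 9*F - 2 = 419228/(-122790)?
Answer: 19882696/48292623469 + 1215536*sqrt(2)/724389352035 ≈ 0.00041409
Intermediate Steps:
r(V, N) = 1/3 + sqrt(10 + N)/9
F = -86824/552555 (F = 2/9 + (419228/(-122790))/9 = 2/9 + (419228*(-1/122790))/9 = 2/9 + (1/9)*(-209614/61395) = 2/9 - 209614/552555 = -86824/552555 ≈ -0.15713)
C(g, c) = 1/3 - g + sqrt(10 + g)/9 (C(g, c) = (1/3 + sqrt(10 + g)/9) - g = 1/3 - g + sqrt(10 + g)/9)
F/C(382, 216) = -86824/(552555*(1/3 - 1*382 + sqrt(10 + 382)/9)) = -86824/(552555*(1/3 - 382 + sqrt(392)/9)) = -86824/(552555*(1/3 - 382 + (14*sqrt(2))/9)) = -86824/(552555*(1/3 - 382 + 14*sqrt(2)/9)) = -86824/(552555*(-1145/3 + 14*sqrt(2)/9))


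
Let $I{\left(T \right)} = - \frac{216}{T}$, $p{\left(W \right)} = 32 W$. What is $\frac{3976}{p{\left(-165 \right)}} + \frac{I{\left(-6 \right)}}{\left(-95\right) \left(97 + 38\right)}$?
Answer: $- \frac{15797}{20900} \approx -0.75584$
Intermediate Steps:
$\frac{3976}{p{\left(-165 \right)}} + \frac{I{\left(-6 \right)}}{\left(-95\right) \left(97 + 38\right)} = \frac{3976}{32 \left(-165\right)} + \frac{\left(-216\right) \frac{1}{-6}}{\left(-95\right) \left(97 + 38\right)} = \frac{3976}{-5280} + \frac{\left(-216\right) \left(- \frac{1}{6}\right)}{\left(-95\right) 135} = 3976 \left(- \frac{1}{5280}\right) + \frac{36}{-12825} = - \frac{497}{660} + 36 \left(- \frac{1}{12825}\right) = - \frac{497}{660} - \frac{4}{1425} = - \frac{15797}{20900}$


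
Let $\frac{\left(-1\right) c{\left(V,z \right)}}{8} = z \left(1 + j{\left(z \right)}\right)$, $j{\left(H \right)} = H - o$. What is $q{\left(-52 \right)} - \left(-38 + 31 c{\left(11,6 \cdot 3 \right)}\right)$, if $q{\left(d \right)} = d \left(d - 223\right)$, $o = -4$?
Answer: $117010$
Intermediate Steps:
$j{\left(H \right)} = 4 + H$ ($j{\left(H \right)} = H - -4 = H + 4 = 4 + H$)
$c{\left(V,z \right)} = - 8 z \left(5 + z\right)$ ($c{\left(V,z \right)} = - 8 z \left(1 + \left(4 + z\right)\right) = - 8 z \left(5 + z\right)$)
$q{\left(d \right)} = d \left(-223 + d\right)$
$q{\left(-52 \right)} - \left(-38 + 31 c{\left(11,6 \cdot 3 \right)}\right) = - 52 \left(-223 - 52\right) - \left(-38 + 31 \left(- 8 \cdot 6 \cdot 3 \left(5 + 6 \cdot 3\right)\right)\right) = \left(-52\right) \left(-275\right) - \left(-38 + 31 \left(\left(-8\right) 18 \left(5 + 18\right)\right)\right) = 14300 - \left(-38 + 31 \left(\left(-8\right) 18 \cdot 23\right)\right) = 14300 - \left(-38 + 31 \left(-3312\right)\right) = 14300 - \left(-38 - 102672\right) = 14300 - -102710 = 14300 + 102710 = 117010$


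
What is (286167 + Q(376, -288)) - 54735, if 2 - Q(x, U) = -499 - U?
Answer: 231645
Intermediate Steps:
Q(x, U) = 501 + U (Q(x, U) = 2 - (-499 - U) = 2 + (499 + U) = 501 + U)
(286167 + Q(376, -288)) - 54735 = (286167 + (501 - 288)) - 54735 = (286167 + 213) - 54735 = 286380 - 54735 = 231645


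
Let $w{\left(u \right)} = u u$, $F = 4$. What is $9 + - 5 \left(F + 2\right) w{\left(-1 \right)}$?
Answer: $-21$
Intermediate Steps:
$w{\left(u \right)} = u^{2}$
$9 + - 5 \left(F + 2\right) w{\left(-1 \right)} = 9 + - 5 \left(4 + 2\right) \left(-1\right)^{2} = 9 + \left(-5\right) 6 \cdot 1 = 9 - 30 = -21$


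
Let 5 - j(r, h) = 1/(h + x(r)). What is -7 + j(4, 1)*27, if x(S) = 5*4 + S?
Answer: 3173/25 ≈ 126.92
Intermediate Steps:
x(S) = 20 + S
j(r, h) = 5 - 1/(20 + h + r) (j(r, h) = 5 - 1/(h + (20 + r)) = 5 - 1/(20 + h + r))
-7 + j(4, 1)*27 = -7 + ((99 + 5*1 + 5*4)/(20 + 1 + 4))*27 = -7 + ((99 + 5 + 20)/25)*27 = -7 + ((1/25)*124)*27 = -7 + (124/25)*27 = -7 + 3348/25 = 3173/25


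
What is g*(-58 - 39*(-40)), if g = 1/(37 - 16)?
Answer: 1502/21 ≈ 71.524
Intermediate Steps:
g = 1/21 ≈ 0.047619
g*(-58 - 39*(-40)) = (-58 - 39*(-40))/21 = (-58 + 1560)/21 = (1/21)*1502 = 1502/21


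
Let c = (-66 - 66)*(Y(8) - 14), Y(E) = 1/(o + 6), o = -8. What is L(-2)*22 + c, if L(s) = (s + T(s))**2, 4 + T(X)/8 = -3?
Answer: 75922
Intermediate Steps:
T(X) = -56 (T(X) = -32 + 8*(-3) = -32 - 24 = -56)
Y(E) = -1/2 (Y(E) = 1/(-8 + 6) = 1/(-2) = -1/2)
c = 1914 (c = (-66 - 66)*(-1/2 - 14) = -132*(-29/2) = 1914)
L(s) = (-56 + s)**2 (L(s) = (s - 56)**2 = (-56 + s)**2)
L(-2)*22 + c = (-56 - 2)**2*22 + 1914 = (-58)**2*22 + 1914 = 3364*22 + 1914 = 74008 + 1914 = 75922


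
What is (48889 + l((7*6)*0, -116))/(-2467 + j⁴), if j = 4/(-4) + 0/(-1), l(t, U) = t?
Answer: -48889/2466 ≈ -19.825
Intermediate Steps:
j = -1 (j = 4*(-¼) + 0*(-1) = -1 + 0 = -1)
(48889 + l((7*6)*0, -116))/(-2467 + j⁴) = (48889 + (7*6)*0)/(-2467 + (-1)⁴) = (48889 + 42*0)/(-2467 + 1) = (48889 + 0)/(-2466) = 48889*(-1/2466) = -48889/2466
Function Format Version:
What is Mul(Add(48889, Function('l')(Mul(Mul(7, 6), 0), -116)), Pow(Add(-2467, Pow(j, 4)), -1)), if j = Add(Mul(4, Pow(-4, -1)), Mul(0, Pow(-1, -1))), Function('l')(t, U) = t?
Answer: Rational(-48889, 2466) ≈ -19.825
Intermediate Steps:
j = -1 (j = Add(Mul(4, Rational(-1, 4)), Mul(0, -1)) = Add(-1, 0) = -1)
Mul(Add(48889, Function('l')(Mul(Mul(7, 6), 0), -116)), Pow(Add(-2467, Pow(j, 4)), -1)) = Mul(Add(48889, Mul(Mul(7, 6), 0)), Pow(Add(-2467, Pow(-1, 4)), -1)) = Mul(Add(48889, Mul(42, 0)), Pow(Add(-2467, 1), -1)) = Mul(Add(48889, 0), Pow(-2466, -1)) = Mul(48889, Rational(-1, 2466)) = Rational(-48889, 2466)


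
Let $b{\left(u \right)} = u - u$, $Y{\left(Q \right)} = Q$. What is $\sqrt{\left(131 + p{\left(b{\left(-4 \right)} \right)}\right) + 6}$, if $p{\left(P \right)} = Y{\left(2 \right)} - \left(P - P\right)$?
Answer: $\sqrt{139} \approx 11.79$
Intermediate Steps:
$b{\left(u \right)} = 0$
$p{\left(P \right)} = 2$ ($p{\left(P \right)} = 2 - \left(P - P\right) = 2 - 0 = 2 + 0 = 2$)
$\sqrt{\left(131 + p{\left(b{\left(-4 \right)} \right)}\right) + 6} = \sqrt{\left(131 + 2\right) + 6} = \sqrt{133 + 6} = \sqrt{139}$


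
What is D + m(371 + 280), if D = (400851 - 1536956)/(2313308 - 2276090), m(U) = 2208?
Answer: 81041239/37218 ≈ 2177.5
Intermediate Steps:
D = -1136105/37218 ≈ -30.526
D + m(371 + 280) = -1136105/37218 + 2208 = 81041239/37218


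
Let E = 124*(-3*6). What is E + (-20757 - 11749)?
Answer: -34738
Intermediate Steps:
E = -2232 (E = 124*(-18) = -2232)
E + (-20757 - 11749) = -2232 + (-20757 - 11749) = -2232 - 32506 = -34738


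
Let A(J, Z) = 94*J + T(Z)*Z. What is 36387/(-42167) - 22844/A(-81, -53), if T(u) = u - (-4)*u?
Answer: -1197267745/271175977 ≈ -4.4151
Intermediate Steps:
T(u) = 5*u (T(u) = u + 4*u = 5*u)
A(J, Z) = 5*Z² + 94*J (A(J, Z) = 94*J + (5*Z)*Z = 94*J + 5*Z² = 5*Z² + 94*J)
36387/(-42167) - 22844/A(-81, -53) = 36387/(-42167) - 22844/(5*(-53)² + 94*(-81)) = 36387*(-1/42167) - 22844/(5*2809 - 7614) = -36387/42167 - 22844/(14045 - 7614) = -36387/42167 - 22844/6431 = -1197267745/271175977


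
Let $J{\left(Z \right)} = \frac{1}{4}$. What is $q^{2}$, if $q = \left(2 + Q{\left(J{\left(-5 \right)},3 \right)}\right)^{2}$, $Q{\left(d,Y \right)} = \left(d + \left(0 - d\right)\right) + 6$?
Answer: $4096$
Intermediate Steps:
$J{\left(Z \right)} = \frac{1}{4}$
$Q{\left(d,Y \right)} = 6$ ($Q{\left(d,Y \right)} = \left(d - d\right) + 6 = 0 + 6 = 6$)
$q = 64$ ($q = \left(2 + 6\right)^{2} = 8^{2} = 64$)
$q^{2} = 64^{2} = 4096$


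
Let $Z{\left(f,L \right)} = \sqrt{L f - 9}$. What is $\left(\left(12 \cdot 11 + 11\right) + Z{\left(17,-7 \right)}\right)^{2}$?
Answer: $20321 + 2288 i \sqrt{2} \approx 20321.0 + 3235.7 i$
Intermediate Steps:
$Z{\left(f,L \right)} = \sqrt{-9 + L f}$
$\left(\left(12 \cdot 11 + 11\right) + Z{\left(17,-7 \right)}\right)^{2} = \left(\left(12 \cdot 11 + 11\right) + \sqrt{-9 - 119}\right)^{2} = \left(\left(132 + 11\right) + \sqrt{-9 - 119}\right)^{2} = \left(143 + \sqrt{-128}\right)^{2} = \left(143 + 8 i \sqrt{2}\right)^{2}$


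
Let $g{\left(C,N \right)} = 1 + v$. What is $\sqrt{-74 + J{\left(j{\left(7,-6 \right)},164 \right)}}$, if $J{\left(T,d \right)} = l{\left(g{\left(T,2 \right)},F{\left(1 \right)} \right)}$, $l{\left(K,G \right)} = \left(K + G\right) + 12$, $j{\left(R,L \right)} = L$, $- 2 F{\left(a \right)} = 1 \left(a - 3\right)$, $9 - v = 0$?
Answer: $i \sqrt{51} \approx 7.1414 i$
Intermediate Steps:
$v = 9$ ($v = 9 - 0 = 9 + 0 = 9$)
$F{\left(a \right)} = \frac{3}{2} - \frac{a}{2}$ ($F{\left(a \right)} = - \frac{1 \left(a - 3\right)}{2} = - \frac{1 \left(-3 + a\right)}{2} = - \frac{-3 + a}{2} = \frac{3}{2} - \frac{a}{2}$)
$g{\left(C,N \right)} = 10$ ($g{\left(C,N \right)} = 1 + 9 = 10$)
$l{\left(K,G \right)} = 12 + G + K$ ($l{\left(K,G \right)} = \left(G + K\right) + 12 = 12 + G + K$)
$J{\left(T,d \right)} = 23$ ($J{\left(T,d \right)} = 12 + \left(\frac{3}{2} - \frac{1}{2}\right) + 10 = 12 + 1 + 10 = 23$)
$\sqrt{-74 + J{\left(j{\left(7,-6 \right)},164 \right)}} = \sqrt{-74 + 23} = \sqrt{-51} = i \sqrt{51}$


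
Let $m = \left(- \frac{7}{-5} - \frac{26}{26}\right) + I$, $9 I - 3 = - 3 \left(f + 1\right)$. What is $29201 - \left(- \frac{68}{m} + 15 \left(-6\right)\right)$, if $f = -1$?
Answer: $\frac{323221}{11} \approx 29384.0$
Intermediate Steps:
$I = \frac{1}{3}$ ($I = \frac{1}{3} + \frac{\left(-3\right) \left(-1 + 1\right)}{9} = \frac{1}{3} + \frac{\left(-3\right) 0}{9} = \frac{1}{3} + \frac{1}{9} \cdot 0 = \frac{1}{3} + 0 = \frac{1}{3} \approx 0.33333$)
$m = \frac{11}{15}$ ($m = \left(- \frac{7}{-5} - \frac{26}{26}\right) + \frac{1}{3} = \left(\left(-7\right) \left(- \frac{1}{5}\right) - 1\right) + \frac{1}{3} = \left(\frac{7}{5} - 1\right) + \frac{1}{3} = \frac{2}{5} + \frac{1}{3} = \frac{11}{15} \approx 0.73333$)
$29201 - \left(- \frac{68}{m} + 15 \left(-6\right)\right) = 29201 - \left(- \frac{68}{\frac{11}{15}} + 15 \left(-6\right)\right) = 29201 - \left(\left(-68\right) \frac{15}{11} - 90\right) = 29201 - \left(- \frac{1020}{11} - 90\right) = 29201 - - \frac{2010}{11} = 29201 + \frac{2010}{11} = \frac{323221}{11}$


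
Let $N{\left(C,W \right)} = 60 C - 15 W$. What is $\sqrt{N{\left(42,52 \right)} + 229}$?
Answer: $\sqrt{1969} \approx 44.373$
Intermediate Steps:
$N{\left(C,W \right)} = - 15 W + 60 C$
$\sqrt{N{\left(42,52 \right)} + 229} = \sqrt{\left(\left(-15\right) 52 + 60 \cdot 42\right) + 229} = \sqrt{\left(-780 + 2520\right) + 229} = \sqrt{1740 + 229} = \sqrt{1969}$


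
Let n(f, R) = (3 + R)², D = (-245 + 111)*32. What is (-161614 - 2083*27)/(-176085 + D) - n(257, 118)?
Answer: -2640623238/180373 ≈ -14640.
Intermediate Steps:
D = -4288 (D = -134*32 = -4288)
(-161614 - 2083*27)/(-176085 + D) - n(257, 118) = (-161614 - 2083*27)/(-176085 - 4288) - (3 + 118)² = (-161614 - 56241)/(-180373) - 1*121² = -217855*(-1/180373) - 1*14641 = 217855/180373 - 14641 = -2640623238/180373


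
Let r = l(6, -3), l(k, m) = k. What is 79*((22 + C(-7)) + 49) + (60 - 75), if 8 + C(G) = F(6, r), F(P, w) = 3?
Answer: 5199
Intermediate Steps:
r = 6
C(G) = -5 (C(G) = -8 + 3 = -5)
79*((22 + C(-7)) + 49) + (60 - 75) = 79*((22 - 5) + 49) + (60 - 75) = 79*(17 + 49) - 15 = 79*66 - 15 = 5214 - 15 = 5199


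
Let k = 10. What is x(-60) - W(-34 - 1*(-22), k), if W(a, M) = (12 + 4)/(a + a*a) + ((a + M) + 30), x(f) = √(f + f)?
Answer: -928/33 + 2*I*√30 ≈ -28.121 + 10.954*I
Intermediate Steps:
x(f) = √2*√f (x(f) = √(2*f) = √2*√f)
W(a, M) = 30 + M + a + 16/(a + a²) (W(a, M) = 16/(a + a²) + ((M + a) + 30) = 16/(a + a²) + (30 + M + a) = 30 + M + a + 16/(a + a²))
x(-60) - W(-34 - 1*(-22), k) = √2*√(-60) - (16 + (-34 - 1*(-22))³ + 30*(-34 - 1*(-22)) + 31*(-34 - 1*(-22))² + 10*(-34 - 1*(-22)) + 10*(-34 - 1*(-22))²)/((-34 - 1*(-22))*(1 + (-34 - 1*(-22)))) = √2*(2*I*√15) - (16 + (-34 + 22)³ + 30*(-34 + 22) + 31*(-34 + 22)² + 10*(-34 + 22) + 10*(-34 + 22)²)/((-34 + 22)*(1 + (-34 + 22))) = 2*I*√30 - (16 + (-12)³ + 30*(-12) + 31*(-12)² + 10*(-12) + 10*(-12)²)/((-12)*(1 - 12)) = 2*I*√30 - (-1)*(16 - 1728 - 360 + 31*144 - 120 + 10*144)/(12*(-11)) = 2*I*√30 - (-1)*(-1)*(16 - 1728 - 360 + 4464 - 120 + 1440)/(12*11) = 2*I*√30 - (-1)*(-1)*3712/(12*11) = 2*I*√30 - 1*928/33 = 2*I*√30 - 928/33 = -928/33 + 2*I*√30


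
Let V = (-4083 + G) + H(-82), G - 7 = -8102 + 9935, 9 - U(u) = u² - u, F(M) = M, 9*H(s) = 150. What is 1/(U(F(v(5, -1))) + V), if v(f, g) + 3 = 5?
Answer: -3/6658 ≈ -0.00045059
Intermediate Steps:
H(s) = 50/3 (H(s) = (⅑)*150 = 50/3)
v(f, g) = 2 (v(f, g) = -3 + 5 = 2)
U(u) = 9 + u - u² (U(u) = 9 - (u² - u) = 9 + (u - u²) = 9 + u - u²)
G = 1840 (G = 7 + (-8102 + 9935) = 7 + 1833 = 1840)
V = -6679/3 (V = (-4083 + 1840) + 50/3 = -2243 + 50/3 = -6679/3 ≈ -2226.3)
1/(U(F(v(5, -1))) + V) = 1/((9 + 2 - 1*2²) - 6679/3) = 1/((9 + 2 - 1*4) - 6679/3) = 1/((9 + 2 - 4) - 6679/3) = 1/(7 - 6679/3) = 1/(-6658/3) = -3/6658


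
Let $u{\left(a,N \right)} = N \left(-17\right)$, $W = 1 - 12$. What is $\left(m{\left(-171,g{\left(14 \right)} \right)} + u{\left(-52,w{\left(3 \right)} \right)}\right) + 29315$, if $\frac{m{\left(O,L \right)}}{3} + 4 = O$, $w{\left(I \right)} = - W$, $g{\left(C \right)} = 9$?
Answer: $28603$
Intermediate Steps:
$W = -11$ ($W = 1 - 12 = -11$)
$w{\left(I \right)} = 11$ ($w{\left(I \right)} = \left(-1\right) \left(-11\right) = 11$)
$m{\left(O,L \right)} = -12 + 3 O$
$u{\left(a,N \right)} = - 17 N$
$\left(m{\left(-171,g{\left(14 \right)} \right)} + u{\left(-52,w{\left(3 \right)} \right)}\right) + 29315 = \left(\left(-12 + 3 \left(-171\right)\right) - 187\right) + 29315 = \left(\left(-12 - 513\right) - 187\right) + 29315 = \left(-525 - 187\right) + 29315 = -712 + 29315 = 28603$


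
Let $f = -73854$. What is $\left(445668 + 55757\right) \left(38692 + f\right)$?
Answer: $-17631105850$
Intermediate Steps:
$\left(445668 + 55757\right) \left(38692 + f\right) = \left(445668 + 55757\right) \left(38692 - 73854\right) = 501425 \left(-35162\right) = -17631105850$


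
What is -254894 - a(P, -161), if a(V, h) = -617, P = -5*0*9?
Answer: -254277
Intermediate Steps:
P = 0 (P = 0*9 = 0)
-254894 - a(P, -161) = -254894 - 1*(-617) = -254894 + 617 = -254277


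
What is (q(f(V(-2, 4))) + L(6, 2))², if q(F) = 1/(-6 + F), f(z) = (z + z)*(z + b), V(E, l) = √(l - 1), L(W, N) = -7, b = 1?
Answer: 589/12 - 7*√3/3 ≈ 45.042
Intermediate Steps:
V(E, l) = √(-1 + l)
f(z) = 2*z*(1 + z) (f(z) = (z + z)*(z + 1) = (2*z)*(1 + z) = 2*z*(1 + z))
(q(f(V(-2, 4))) + L(6, 2))² = (1/(-6 + 2*√(-1 + 4)*(1 + √(-1 + 4))) - 7)² = (1/(-6 + 2*√3*(1 + √3)) - 7)² = (-7 + 1/(-6 + 2*√3*(1 + √3)))²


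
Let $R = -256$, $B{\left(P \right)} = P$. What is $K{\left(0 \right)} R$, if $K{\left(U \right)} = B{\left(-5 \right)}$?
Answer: $1280$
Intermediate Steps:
$K{\left(U \right)} = -5$
$K{\left(0 \right)} R = \left(-5\right) \left(-256\right) = 1280$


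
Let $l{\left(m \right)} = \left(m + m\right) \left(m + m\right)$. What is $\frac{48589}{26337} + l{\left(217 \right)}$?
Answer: $\frac{4960780561}{26337} \approx 1.8836 \cdot 10^{5}$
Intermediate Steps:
$l{\left(m \right)} = 4 m^{2}$ ($l{\left(m \right)} = 2 m 2 m = 4 m^{2}$)
$\frac{48589}{26337} + l{\left(217 \right)} = \frac{48589}{26337} + 4 \cdot 217^{2} = 48589 \cdot \frac{1}{26337} + 4 \cdot 47089 = \frac{48589}{26337} + 188356 = \frac{4960780561}{26337}$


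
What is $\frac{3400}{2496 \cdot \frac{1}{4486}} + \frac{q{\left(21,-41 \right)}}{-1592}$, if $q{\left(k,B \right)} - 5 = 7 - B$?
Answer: $\frac{379401383}{62088} \approx 6110.7$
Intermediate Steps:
$q{\left(k,B \right)} = 12 - B$ ($q{\left(k,B \right)} = 5 - \left(-7 + B\right) = 12 - B$)
$\frac{3400}{2496 \cdot \frac{1}{4486}} + \frac{q{\left(21,-41 \right)}}{-1592} = \frac{3400}{2496 \cdot \frac{1}{4486}} + \frac{12 - -41}{-1592} = \frac{3400}{2496 \cdot \frac{1}{4486}} + \left(12 + 41\right) \left(- \frac{1}{1592}\right) = \frac{3400}{\frac{1248}{2243}} + 53 \left(- \frac{1}{1592}\right) = 3400 \cdot \frac{2243}{1248} - \frac{53}{1592} = \frac{953275}{156} - \frac{53}{1592} = \frac{379401383}{62088}$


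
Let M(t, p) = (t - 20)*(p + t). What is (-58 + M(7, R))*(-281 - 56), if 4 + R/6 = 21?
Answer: 497075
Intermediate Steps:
R = 102 (R = -24 + 6*21 = -24 + 126 = 102)
M(t, p) = (-20 + t)*(p + t)
(-58 + M(7, R))*(-281 - 56) = (-58 + (7² - 20*102 - 20*7 + 102*7))*(-281 - 56) = (-58 + (49 - 2040 - 140 + 714))*(-337) = (-58 - 1417)*(-337) = -1475*(-337) = 497075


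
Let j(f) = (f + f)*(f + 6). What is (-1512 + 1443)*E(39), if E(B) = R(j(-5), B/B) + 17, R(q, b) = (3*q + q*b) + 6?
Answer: 1173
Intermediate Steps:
j(f) = 2*f*(6 + f) (j(f) = (2*f)*(6 + f) = 2*f*(6 + f))
R(q, b) = 6 + 3*q + b*q (R(q, b) = (3*q + b*q) + 6 = 6 + 3*q + b*q)
E(B) = -17 (E(B) = (6 + 3*(2*(-5)*(6 - 5)) + (B/B)*(2*(-5)*(6 - 5))) + 17 = (6 + 3*(2*(-5)*1) + 1*(2*(-5)*1)) + 17 = (6 + 3*(-10) + 1*(-10)) + 17 = (6 - 30 - 10) + 17 = -34 + 17 = -17)
(-1512 + 1443)*E(39) = (-1512 + 1443)*(-17) = -69*(-17) = 1173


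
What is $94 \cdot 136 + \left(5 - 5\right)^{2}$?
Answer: $12784$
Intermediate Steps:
$94 \cdot 136 + \left(5 - 5\right)^{2} = 12784 + 0^{2} = 12784 + 0 = 12784$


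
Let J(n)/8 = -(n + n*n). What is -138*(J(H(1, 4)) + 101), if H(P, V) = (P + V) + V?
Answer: 85422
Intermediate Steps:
H(P, V) = P + 2*V
J(n) = -8*n - 8*n² (J(n) = 8*(-(n + n*n)) = 8*(-(n + n²)) = 8*(-n - n²) = -8*n - 8*n²)
-138*(J(H(1, 4)) + 101) = -138*(-8*(1 + 2*4)*(1 + (1 + 2*4)) + 101) = -138*(-8*(1 + 8)*(1 + (1 + 8)) + 101) = -138*(-8*9*(1 + 9) + 101) = -138*(-8*9*10 + 101) = -138*(-720 + 101) = -138*(-619) = 85422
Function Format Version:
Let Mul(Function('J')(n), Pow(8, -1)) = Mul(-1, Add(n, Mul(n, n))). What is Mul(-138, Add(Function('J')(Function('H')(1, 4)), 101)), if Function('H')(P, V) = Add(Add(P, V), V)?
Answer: 85422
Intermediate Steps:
Function('H')(P, V) = Add(P, Mul(2, V))
Function('J')(n) = Add(Mul(-8, n), Mul(-8, Pow(n, 2))) (Function('J')(n) = Mul(8, Mul(-1, Add(n, Mul(n, n)))) = Mul(8, Mul(-1, Add(n, Pow(n, 2)))) = Mul(8, Add(Mul(-1, n), Mul(-1, Pow(n, 2)))) = Add(Mul(-8, n), Mul(-8, Pow(n, 2))))
Mul(-138, Add(Function('J')(Function('H')(1, 4)), 101)) = Mul(-138, Add(Mul(-8, Add(1, Mul(2, 4)), Add(1, Add(1, Mul(2, 4)))), 101)) = Mul(-138, Add(Mul(-8, Add(1, 8), Add(1, Add(1, 8))), 101)) = Mul(-138, Add(Mul(-8, 9, Add(1, 9)), 101)) = Mul(-138, Add(Mul(-8, 9, 10), 101)) = Mul(-138, Add(-720, 101)) = Mul(-138, -619) = 85422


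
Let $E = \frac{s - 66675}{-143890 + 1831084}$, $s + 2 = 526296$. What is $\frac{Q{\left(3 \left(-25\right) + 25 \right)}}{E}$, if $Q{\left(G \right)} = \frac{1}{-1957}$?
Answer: $- \frac{1687194}{899474383} \approx -0.0018758$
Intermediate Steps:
$s = 526294$ ($s = -2 + 526296 = 526294$)
$E = \frac{459619}{1687194}$ ($E = \frac{526294 - 66675}{-143890 + 1831084} = \frac{526294 + \left(-232302 + 165627\right)}{1687194} = \left(526294 - 66675\right) \frac{1}{1687194} = 459619 \cdot \frac{1}{1687194} = \frac{459619}{1687194} \approx 0.27242$)
$Q{\left(G \right)} = - \frac{1}{1957}$
$\frac{Q{\left(3 \left(-25\right) + 25 \right)}}{E} = - \frac{1}{1957 \cdot \frac{459619}{1687194}} = \left(- \frac{1}{1957}\right) \frac{1687194}{459619} = - \frac{1687194}{899474383}$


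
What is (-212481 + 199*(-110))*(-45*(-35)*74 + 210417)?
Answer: -76631582757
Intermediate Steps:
(-212481 + 199*(-110))*(-45*(-35)*74 + 210417) = (-212481 - 21890)*(1575*74 + 210417) = -234371*(116550 + 210417) = -234371*326967 = -76631582757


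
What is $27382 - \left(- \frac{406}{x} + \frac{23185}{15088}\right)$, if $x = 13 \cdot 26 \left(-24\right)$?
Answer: $\frac{209449647659}{7649616} \approx 27380.0$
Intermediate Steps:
$x = -8112$ ($x = 338 \left(-24\right) = -8112$)
$27382 - \left(- \frac{406}{x} + \frac{23185}{15088}\right) = 27382 - \left(- \frac{406}{-8112} + \frac{23185}{15088}\right) = 27382 - \left(\left(-406\right) \left(- \frac{1}{8112}\right) + 23185 \cdot \frac{1}{15088}\right) = 27382 - \left(\frac{203}{4056} + \frac{23185}{15088}\right) = 27382 - \frac{12137653}{7649616} = \frac{209449647659}{7649616}$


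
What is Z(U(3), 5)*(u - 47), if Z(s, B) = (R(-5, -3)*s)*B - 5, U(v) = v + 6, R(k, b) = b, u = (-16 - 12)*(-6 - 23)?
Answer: -107100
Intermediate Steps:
u = 812 (u = -28*(-29) = 812)
U(v) = 6 + v
Z(s, B) = -5 - 3*B*s (Z(s, B) = (-3*s)*B - 5 = -3*B*s - 5 = -5 - 3*B*s)
Z(U(3), 5)*(u - 47) = (-5 - 3*5*(6 + 3))*(812 - 47) = (-5 - 3*5*9)*765 = (-5 - 135)*765 = -140*765 = -107100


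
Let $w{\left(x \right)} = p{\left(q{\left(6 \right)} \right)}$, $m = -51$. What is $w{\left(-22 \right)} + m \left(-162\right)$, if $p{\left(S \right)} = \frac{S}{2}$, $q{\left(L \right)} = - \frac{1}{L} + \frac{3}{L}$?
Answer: $\frac{49573}{6} \approx 8262.2$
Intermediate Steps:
$q{\left(L \right)} = \frac{2}{L}$
$p{\left(S \right)} = \frac{S}{2}$ ($p{\left(S \right)} = S \frac{1}{2} = \frac{S}{2}$)
$w{\left(x \right)} = \frac{1}{6}$ ($w{\left(x \right)} = \frac{2 \cdot \frac{1}{6}}{2} = \frac{1}{2} \cdot \frac{1}{3} = \frac{1}{6}$)
$w{\left(-22 \right)} + m \left(-162\right) = \frac{1}{6} - -8262 = \frac{1}{6} + 8262 = \frac{49573}{6}$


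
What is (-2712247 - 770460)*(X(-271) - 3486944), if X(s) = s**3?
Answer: 81458618654685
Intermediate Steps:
(-2712247 - 770460)*(X(-271) - 3486944) = (-2712247 - 770460)*((-271)**3 - 3486944) = -3482707*(-19902511 - 3486944) = -3482707*(-23389455) = 81458618654685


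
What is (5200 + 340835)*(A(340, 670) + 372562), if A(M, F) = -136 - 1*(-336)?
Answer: 128988698670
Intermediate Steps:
A(M, F) = 200 (A(M, F) = -136 + 336 = 200)
(5200 + 340835)*(A(340, 670) + 372562) = (5200 + 340835)*(200 + 372562) = 346035*372762 = 128988698670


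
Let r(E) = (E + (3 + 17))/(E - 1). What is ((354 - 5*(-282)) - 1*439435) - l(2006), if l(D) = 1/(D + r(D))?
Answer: -1761212615581/4024056 ≈ -4.3767e+5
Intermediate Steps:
r(E) = (20 + E)/(-1 + E) (r(E) = (E + 20)/(-1 + E) = (20 + E)/(-1 + E))
l(D) = 1/(D + (20 + D)/(-1 + D))
((354 - 5*(-282)) - 1*439435) - l(2006) = ((354 - 5*(-282)) - 1*439435) - (-1 + 2006)/(20 + 2006**2) = ((354 + 1410) - 439435) - 2005/(20 + 4024036) = (1764 - 439435) - 2005/4024056 = -437671 - 2005/4024056 = -1761212615581/4024056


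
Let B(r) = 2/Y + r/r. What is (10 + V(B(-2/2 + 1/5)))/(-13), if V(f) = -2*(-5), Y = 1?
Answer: -20/13 ≈ -1.5385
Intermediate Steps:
B(r) = 3 (B(r) = 2/1 + r/r = 2*1 + 1 = 2 + 1 = 3)
V(f) = 10
(10 + V(B(-2/2 + 1/5)))/(-13) = (10 + 10)/(-13) = -1/13*20 = -20/13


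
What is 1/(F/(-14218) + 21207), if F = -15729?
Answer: 14218/301536855 ≈ 4.7152e-5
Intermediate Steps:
1/(F/(-14218) + 21207) = 1/(-15729/(-14218) + 21207) = 1/(-15729*(-1/14218) + 21207) = 1/(15729/14218 + 21207) = 1/(301536855/14218) = 14218/301536855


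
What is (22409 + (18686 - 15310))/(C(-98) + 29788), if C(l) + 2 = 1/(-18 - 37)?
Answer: 1418175/1638229 ≈ 0.86568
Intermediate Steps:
C(l) = -111/55 (C(l) = -2 + 1/(-18 - 37) = -2 + 1/(-55) = -2 - 1/55 = -111/55)
(22409 + (18686 - 15310))/(C(-98) + 29788) = (22409 + (18686 - 15310))/(-111/55 + 29788) = (22409 + 3376)/(1638229/55) = 25785*(55/1638229) = 1418175/1638229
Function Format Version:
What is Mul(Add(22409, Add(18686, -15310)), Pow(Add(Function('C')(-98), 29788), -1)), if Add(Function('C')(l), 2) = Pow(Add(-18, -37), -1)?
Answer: Rational(1418175, 1638229) ≈ 0.86568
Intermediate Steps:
Function('C')(l) = Rational(-111, 55) (Function('C')(l) = Add(-2, Pow(Add(-18, -37), -1)) = Add(-2, Pow(-55, -1)) = Add(-2, Rational(-1, 55)) = Rational(-111, 55))
Mul(Add(22409, Add(18686, -15310)), Pow(Add(Function('C')(-98), 29788), -1)) = Mul(Add(22409, Add(18686, -15310)), Pow(Add(Rational(-111, 55), 29788), -1)) = Mul(Add(22409, 3376), Pow(Rational(1638229, 55), -1)) = Mul(25785, Rational(55, 1638229)) = Rational(1418175, 1638229)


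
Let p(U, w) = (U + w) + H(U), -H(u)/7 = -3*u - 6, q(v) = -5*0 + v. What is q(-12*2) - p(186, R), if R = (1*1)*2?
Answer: -4160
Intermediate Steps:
R = 2 (R = 1*2 = 2)
q(v) = v (q(v) = 0 + v = v)
H(u) = 42 + 21*u (H(u) = -7*(-3*u - 6) = -7*(-6 - 3*u) = 42 + 21*u)
p(U, w) = 42 + w + 22*U (p(U, w) = (U + w) + (42 + 21*U) = 42 + w + 22*U)
q(-12*2) - p(186, R) = -12*2 - (42 + 2 + 22*186) = -24 - (42 + 2 + 4092) = -24 - 1*4136 = -24 - 4136 = -4160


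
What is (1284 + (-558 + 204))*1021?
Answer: 949530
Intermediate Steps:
(1284 + (-558 + 204))*1021 = (1284 - 354)*1021 = 930*1021 = 949530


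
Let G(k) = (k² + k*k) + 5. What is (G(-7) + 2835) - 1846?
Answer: 1092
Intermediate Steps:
G(k) = 5 + 2*k² (G(k) = (k² + k²) + 5 = 2*k² + 5 = 5 + 2*k²)
(G(-7) + 2835) - 1846 = ((5 + 2*(-7)²) + 2835) - 1846 = ((5 + 2*49) + 2835) - 1846 = ((5 + 98) + 2835) - 1846 = (103 + 2835) - 1846 = 2938 - 1846 = 1092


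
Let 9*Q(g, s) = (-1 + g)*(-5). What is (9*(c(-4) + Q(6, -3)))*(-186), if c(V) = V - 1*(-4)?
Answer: 4650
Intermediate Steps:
Q(g, s) = 5/9 - 5*g/9 (Q(g, s) = ((-1 + g)*(-5))/9 = (5 - 5*g)/9 = 5/9 - 5*g/9)
c(V) = 4 + V (c(V) = V + 4 = 4 + V)
(9*(c(-4) + Q(6, -3)))*(-186) = (9*((4 - 4) + (5/9 - 5/9*6)))*(-186) = (9*(0 + (5/9 - 10/3)))*(-186) = (9*(0 - 25/9))*(-186) = (9*(-25/9))*(-186) = -25*(-186) = 4650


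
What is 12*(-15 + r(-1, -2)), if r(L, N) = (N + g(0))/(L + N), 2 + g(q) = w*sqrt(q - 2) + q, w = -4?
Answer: -164 + 16*I*sqrt(2) ≈ -164.0 + 22.627*I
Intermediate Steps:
g(q) = -2 + q - 4*sqrt(-2 + q) (g(q) = -2 + (-4*sqrt(q - 2) + q) = -2 + (-4*sqrt(-2 + q) + q) = -2 + (q - 4*sqrt(-2 + q)) = -2 + q - 4*sqrt(-2 + q))
r(L, N) = (-2 + N - 4*I*sqrt(2))/(L + N) (r(L, N) = (N + (-2 + 0 - 4*sqrt(-2 + 0)))/(L + N) = (N + (-2 + 0 - 4*I*sqrt(2)))/(L + N) = (N + (-2 - 4*I*sqrt(2)))/(L + N) = (-2 + N - 4*I*sqrt(2))/(L + N))
12*(-15 + r(-1, -2)) = 12*(-15 + (-2 - 2 - 4*I*sqrt(2))/(-1 - 2)) = 12*(-15 + (-4 - 4*I*sqrt(2))/(-3)) = 12*(-15 - (-4 - 4*I*sqrt(2))/3) = 12*(-15 + (4/3 + 4*I*sqrt(2)/3)) = 12*(-41/3 + 4*I*sqrt(2)/3) = -164 + 16*I*sqrt(2)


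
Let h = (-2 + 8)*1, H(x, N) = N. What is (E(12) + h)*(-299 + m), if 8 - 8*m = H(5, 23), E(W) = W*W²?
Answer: -2086869/4 ≈ -5.2172e+5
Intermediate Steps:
E(W) = W³
m = -15/8 (m = 1 - ⅛*23 = 1 - 23/8 = -15/8 ≈ -1.8750)
h = 6 (h = 6*1 = 6)
(E(12) + h)*(-299 + m) = (12³ + 6)*(-299 - 15/8) = (1728 + 6)*(-2407/8) = 1734*(-2407/8) = -2086869/4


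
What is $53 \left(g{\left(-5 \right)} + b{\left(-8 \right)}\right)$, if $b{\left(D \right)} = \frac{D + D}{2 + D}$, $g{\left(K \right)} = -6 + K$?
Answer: $- \frac{1325}{3} \approx -441.67$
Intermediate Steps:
$b{\left(D \right)} = \frac{2 D}{2 + D}$
$53 \left(g{\left(-5 \right)} + b{\left(-8 \right)}\right) = 53 \left(\left(-6 - 5\right) + 2 \left(-8\right) \frac{1}{2 - 8}\right) = 53 \left(-11 + 2 \left(-8\right) \frac{1}{-6}\right) = 53 \left(-11 + 2 \left(-8\right) \left(- \frac{1}{6}\right)\right) = 53 \left(-11 + \frac{8}{3}\right) = 53 \left(- \frac{25}{3}\right) = - \frac{1325}{3}$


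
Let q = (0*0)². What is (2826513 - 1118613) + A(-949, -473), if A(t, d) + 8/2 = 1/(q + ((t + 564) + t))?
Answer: 2278333263/1334 ≈ 1.7079e+6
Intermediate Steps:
q = 0 (q = 0² = 0)
A(t, d) = -4 + 1/(564 + 2*t) (A(t, d) = -4 + 1/(0 + ((t + 564) + t)) = -4 + 1/(0 + ((564 + t) + t)) = -4 + 1/(0 + (564 + 2*t)) = -4 + 1/(564 + 2*t))
(2826513 - 1118613) + A(-949, -473) = (2826513 - 1118613) + (-2255 - 8*(-949))/(2*(282 - 949)) = 1707900 + (½)*(-2255 + 7592)/(-667) = 1707900 + (½)*(-1/667)*5337 = 1707900 - 5337/1334 = 2278333263/1334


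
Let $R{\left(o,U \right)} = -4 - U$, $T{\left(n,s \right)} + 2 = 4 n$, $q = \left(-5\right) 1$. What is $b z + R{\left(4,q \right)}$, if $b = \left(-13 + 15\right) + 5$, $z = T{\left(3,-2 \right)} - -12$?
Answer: $155$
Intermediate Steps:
$q = -5$
$T{\left(n,s \right)} = -2 + 4 n$
$z = 22$ ($z = \left(-2 + 4 \cdot 3\right) - -12 = \left(-2 + 12\right) + 12 = 10 + 12 = 22$)
$b = 7$ ($b = 2 + 5 = 7$)
$b z + R{\left(4,q \right)} = 7 \cdot 22 - -1 = 154 + \left(-4 + 5\right) = 154 + 1 = 155$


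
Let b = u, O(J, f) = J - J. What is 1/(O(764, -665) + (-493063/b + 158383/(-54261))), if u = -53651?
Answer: 2911156911/18256685110 ≈ 0.15946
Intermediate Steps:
O(J, f) = 0
b = -53651
1/(O(764, -665) + (-493063/b + 158383/(-54261))) = 1/(0 + (-493063/(-53651) + 158383/(-54261))) = 1/(0 + (-493063*(-1/53651) + 158383*(-1/54261))) = 1/(0 + (493063/53651 - 158383/54261)) = 1/(0 + 18256685110/2911156911) = 1/(18256685110/2911156911) = 2911156911/18256685110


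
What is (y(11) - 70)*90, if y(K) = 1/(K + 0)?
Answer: -69210/11 ≈ -6291.8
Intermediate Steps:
y(K) = 1/K
(y(11) - 70)*90 = (1/11 - 70)*90 = -769/11*90 = -69210/11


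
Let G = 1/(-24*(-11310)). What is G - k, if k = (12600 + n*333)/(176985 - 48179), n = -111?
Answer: 3306610763/17481550320 ≈ 0.18915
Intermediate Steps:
G = 1/271440 ≈ 3.6841e-6
k = -24363/128806 (k = (12600 - 111*333)/(176985 - 48179) = (12600 - 36963)/128806 = -24363*1/128806 = -24363/128806 ≈ -0.18914)
G - k = 1/271440 - 1*(-24363/128806) = 1/271440 + 24363/128806 = 3306610763/17481550320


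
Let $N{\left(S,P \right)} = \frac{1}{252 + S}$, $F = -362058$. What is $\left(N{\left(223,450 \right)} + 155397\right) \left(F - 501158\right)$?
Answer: $- \frac{63717059820416}{475} \approx -1.3414 \cdot 10^{11}$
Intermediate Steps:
$\left(N{\left(223,450 \right)} + 155397\right) \left(F - 501158\right) = \left(\frac{1}{252 + 223} + 155397\right) \left(-362058 - 501158\right) = \left(\frac{1}{475} + 155397\right) \left(-863216\right) = \frac{73813576}{475} \left(-863216\right) = - \frac{63717059820416}{475}$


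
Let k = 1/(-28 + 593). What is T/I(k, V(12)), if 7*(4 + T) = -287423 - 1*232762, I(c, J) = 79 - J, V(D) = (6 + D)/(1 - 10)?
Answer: -520213/567 ≈ -917.48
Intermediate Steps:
V(D) = -⅔ - D/9 (V(D) = (6 + D)/(-9) = (6 + D)*(-⅑) = -⅔ - D/9)
k = 1/565 ≈ 0.0017699
T = -520213/7 (T = -4 + (-287423 - 1*232762)/7 = -4 + (-287423 - 232762)/7 = -4 + (⅐)*(-520185) = -4 - 520185/7 = -520213/7 ≈ -74316.)
T/I(k, V(12)) = -520213/(7*(79 - (-⅔ - ⅑*12))) = -520213/(7*(79 - (-⅔ - 4/3))) = -520213/(7*(79 - 1*(-2))) = -520213/(7*(79 + 2)) = -520213/7/81 = -520213/7*1/81 = -520213/567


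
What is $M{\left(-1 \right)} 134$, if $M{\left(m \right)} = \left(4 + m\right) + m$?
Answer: $268$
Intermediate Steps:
$M{\left(m \right)} = 4 + 2 m$
$M{\left(-1 \right)} 134 = \left(4 + 2 \left(-1\right)\right) 134 = \left(4 - 2\right) 134 = 2 \cdot 134 = 268$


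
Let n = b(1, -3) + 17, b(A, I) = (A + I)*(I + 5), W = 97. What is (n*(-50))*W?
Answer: -63050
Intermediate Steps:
b(A, I) = (5 + I)*(A + I) (b(A, I) = (A + I)*(5 + I) = (5 + I)*(A + I))
n = 13 (n = ((-3)² + 5*1 + 5*(-3) + 1*(-3)) + 17 = (9 + 5 - 15 - 3) + 17 = -4 + 17 = 13)
(n*(-50))*W = (13*(-50))*97 = -650*97 = -63050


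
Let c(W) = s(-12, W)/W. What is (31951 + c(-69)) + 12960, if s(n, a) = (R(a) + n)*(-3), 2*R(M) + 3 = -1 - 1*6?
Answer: 1032936/23 ≈ 44910.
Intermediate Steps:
R(M) = -5 (R(M) = -3/2 + (-1 - 1*6)/2 = -3/2 + (-1 - 6)/2 = -3/2 + (½)*(-7) = -3/2 - 7/2 = -5)
s(n, a) = 15 - 3*n (s(n, a) = (-5 + n)*(-3) = 15 - 3*n)
c(W) = 51/W (c(W) = (15 - 3*(-12))/W = (15 + 36)/W = 51/W)
(31951 + c(-69)) + 12960 = (31951 + 51/(-69)) + 12960 = (31951 + 51*(-1/69)) + 12960 = (31951 - 17/23) + 12960 = 734856/23 + 12960 = 1032936/23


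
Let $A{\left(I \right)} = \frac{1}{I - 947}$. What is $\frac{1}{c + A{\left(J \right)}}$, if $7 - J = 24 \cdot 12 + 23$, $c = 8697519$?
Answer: $\frac{1251}{10880596268} \approx 1.1498 \cdot 10^{-7}$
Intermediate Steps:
$J = -304$ ($J = 7 - \left(24 \cdot 12 + 23\right) = 7 - \left(288 + 23\right) = 7 - 311 = -304$)
$A{\left(I \right)} = \frac{1}{-947 + I}$
$\frac{1}{c + A{\left(J \right)}} = \frac{1}{8697519 + \frac{1}{-947 - 304}} = \frac{1}{8697519 + \frac{1}{-1251}} = \frac{1}{8697519 - \frac{1}{1251}} = \frac{1}{\frac{10880596268}{1251}} = \frac{1251}{10880596268}$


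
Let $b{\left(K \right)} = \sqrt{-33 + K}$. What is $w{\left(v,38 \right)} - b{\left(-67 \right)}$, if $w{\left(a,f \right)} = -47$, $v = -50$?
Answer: $-47 - 10 i \approx -47.0 - 10.0 i$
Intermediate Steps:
$w{\left(v,38 \right)} - b{\left(-67 \right)} = -47 - \sqrt{-33 - 67} = -47 - \sqrt{-100} = -47 - 10 i$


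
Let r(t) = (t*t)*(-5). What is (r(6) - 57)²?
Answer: 56169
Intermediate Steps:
r(t) = -5*t² (r(t) = t²*(-5) = -5*t²)
(r(6) - 57)² = (-5*6² - 57)² = (-5*36 - 57)² = (-180 - 57)² = (-237)² = 56169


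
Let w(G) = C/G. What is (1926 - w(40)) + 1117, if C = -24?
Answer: 15218/5 ≈ 3043.6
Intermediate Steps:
w(G) = -24/G
(1926 - w(40)) + 1117 = (1926 - (-24)/40) + 1117 = (1926 - 1*(-⅗)) + 1117 = (1926 + ⅗) + 1117 = 9633/5 + 1117 = 15218/5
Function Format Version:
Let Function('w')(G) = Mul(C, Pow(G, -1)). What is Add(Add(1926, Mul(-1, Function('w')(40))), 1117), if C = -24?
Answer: Rational(15218, 5) ≈ 3043.6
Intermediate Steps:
Function('w')(G) = Mul(-24, Pow(G, -1))
Add(Add(1926, Mul(-1, Function('w')(40))), 1117) = Add(Add(1926, Mul(-1, Mul(-24, Pow(40, -1)))), 1117) = Add(Add(1926, Mul(-1, Mul(-24, Rational(1, 40)))), 1117) = Add(Add(1926, Mul(-1, Rational(-3, 5))), 1117) = Add(Add(1926, Rational(3, 5)), 1117) = Add(Rational(9633, 5), 1117) = Rational(15218, 5)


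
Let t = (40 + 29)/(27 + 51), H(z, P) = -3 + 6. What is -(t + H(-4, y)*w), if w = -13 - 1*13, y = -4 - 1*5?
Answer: 2005/26 ≈ 77.115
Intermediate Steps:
y = -9 (y = -4 - 5 = -9)
H(z, P) = 3
t = 23/26 (t = 69/78 = 69*(1/78) = 23/26 ≈ 0.88461)
w = -26 (w = -13 - 13 = -26)
-(t + H(-4, y)*w) = -(23/26 + 3*(-26)) = -(23/26 - 78) = -1*(-2005/26) = 2005/26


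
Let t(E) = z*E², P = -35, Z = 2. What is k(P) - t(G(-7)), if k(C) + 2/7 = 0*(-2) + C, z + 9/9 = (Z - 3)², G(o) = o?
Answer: -247/7 ≈ -35.286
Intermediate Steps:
z = 0 (z = -1 + (2 - 3)² = -1 + (-1)² = -1 + 1 = 0)
t(E) = 0 (t(E) = 0*E² = 0)
k(C) = -2/7 + C (k(C) = -2/7 + (0*(-2) + C) = -2/7 + (0 + C) = -2/7 + C)
k(P) - t(G(-7)) = (-2/7 - 35) - 1*0 = -247/7 + 0 = -247/7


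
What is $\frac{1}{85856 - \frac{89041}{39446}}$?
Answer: $\frac{39446}{3386586735} \approx 1.1648 \cdot 10^{-5}$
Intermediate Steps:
$\frac{1}{85856 - \frac{89041}{39446}} = \frac{1}{\frac{3386586735}{39446}} = \frac{39446}{3386586735}$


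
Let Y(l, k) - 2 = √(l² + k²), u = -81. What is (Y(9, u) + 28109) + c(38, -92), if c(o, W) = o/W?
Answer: 1293087/46 + 9*√82 ≈ 28192.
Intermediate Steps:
Y(l, k) = 2 + √(k² + l²) (Y(l, k) = 2 + √(l² + k²) = 2 + √(k² + l²))
(Y(9, u) + 28109) + c(38, -92) = ((2 + √((-81)² + 9²)) + 28109) + 38/(-92) = ((2 + √(6561 + 81)) + 28109) + 38*(-1/92) = ((2 + √6642) + 28109) - 19/46 = ((2 + 9*√82) + 28109) - 19/46 = (28111 + 9*√82) - 19/46 = 1293087/46 + 9*√82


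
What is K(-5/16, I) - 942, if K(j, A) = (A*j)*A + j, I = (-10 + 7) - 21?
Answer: -17957/16 ≈ -1122.3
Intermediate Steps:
I = -24 (I = -3 - 21 = -24)
K(j, A) = j + j*A**2 (K(j, A) = j*A**2 + j = j + j*A**2)
K(-5/16, I) - 942 = (-5/16)*(1 + (-24)**2) - 942 = (-5*1/16)*(1 + 576) - 942 = -5/16*577 - 942 = -2885/16 - 942 = -17957/16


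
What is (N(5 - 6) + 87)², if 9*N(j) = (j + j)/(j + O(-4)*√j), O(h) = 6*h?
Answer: 204116912545/26967249 - 14457376*I/8989083 ≈ 7569.1 - 1.6083*I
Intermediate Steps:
N(j) = 2*j/(9*(j - 24*√j)) (N(j) = ((j + j)/(j + (6*(-4))*√j))/9 = ((2*j)/(j - 24*√j))/9 = (2*j/(j - 24*√j))/9 = 2*j/(9*(j - 24*√j)))
(N(5 - 6) + 87)² = (2*(5 - 6)/(9*((5 - 6) - 24*√(5 - 6))) + 87)² = ((2/9)*(-1)/(-1 - 24*I) + 87)² = ((2/9)*(-1)*((-1 + 24*I)/577) + 87)² = ((2/5193 - 16*I/1731) + 87)² = (451793/5193 - 16*I/1731)²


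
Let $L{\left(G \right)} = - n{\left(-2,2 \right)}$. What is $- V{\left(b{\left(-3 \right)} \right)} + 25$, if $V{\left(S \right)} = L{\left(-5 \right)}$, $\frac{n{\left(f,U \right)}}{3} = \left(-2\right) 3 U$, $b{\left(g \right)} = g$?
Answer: $-11$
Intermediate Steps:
$n{\left(f,U \right)} = - 18 U$ ($n{\left(f,U \right)} = 3 \left(-2\right) 3 U = 3 \left(- 6 U\right) = - 18 U$)
$L{\left(G \right)} = 36$ ($L{\left(G \right)} = - \left(-18\right) 2 = \left(-1\right) \left(-36\right) = 36$)
$V{\left(S \right)} = 36$
$- V{\left(b{\left(-3 \right)} \right)} + 25 = \left(-1\right) 36 + 25 = -36 + 25 = -11$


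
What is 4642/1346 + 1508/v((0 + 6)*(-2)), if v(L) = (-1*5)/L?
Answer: 12190213/3365 ≈ 3622.6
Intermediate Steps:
v(L) = -5/L
4642/1346 + 1508/v((0 + 6)*(-2)) = 4642/1346 + 1508/((-5*(-1/(2*(0 + 6))))) = 4642*(1/1346) + 1508/((-5/(6*(-2)))) = 2321/673 + 1508/((-5/(-12))) = 2321/673 + 1508/((-5*(-1/12))) = 2321/673 + 1508/(5/12) = 2321/673 + 1508*(12/5) = 2321/673 + 18096/5 = 12190213/3365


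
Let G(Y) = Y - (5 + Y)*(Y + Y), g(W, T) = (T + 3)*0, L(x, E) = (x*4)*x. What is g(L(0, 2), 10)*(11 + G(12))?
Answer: 0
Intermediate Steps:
L(x, E) = 4*x² (L(x, E) = (4*x)*x = 4*x²)
g(W, T) = 0 (g(W, T) = (3 + T)*0 = 0)
G(Y) = Y - 2*Y*(5 + Y) (G(Y) = Y - (5 + Y)*2*Y = Y - 2*Y*(5 + Y))
g(L(0, 2), 10)*(11 + G(12)) = 0*(11 - 1*12*(9 + 2*12)) = 0*(11 - 1*12*(9 + 24)) = 0*(11 - 1*12*33) = 0*(11 - 396) = 0*(-385) = 0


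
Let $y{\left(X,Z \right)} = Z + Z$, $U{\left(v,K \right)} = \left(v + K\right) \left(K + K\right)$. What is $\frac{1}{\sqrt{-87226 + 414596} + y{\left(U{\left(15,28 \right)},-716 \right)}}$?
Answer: $- \frac{716}{861627} - \frac{\sqrt{327370}}{1723254} \approx -0.001163$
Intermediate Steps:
$U{\left(v,K \right)} = 2 K \left(K + v\right)$ ($U{\left(v,K \right)} = \left(K + v\right) 2 K = 2 K \left(K + v\right)$)
$y{\left(X,Z \right)} = 2 Z$
$\frac{1}{\sqrt{-87226 + 414596} + y{\left(U{\left(15,28 \right)},-716 \right)}} = \frac{1}{\sqrt{-87226 + 414596} + 2 \left(-716\right)} = \frac{1}{\sqrt{327370} - 1432} = \frac{1}{-1432 + \sqrt{327370}}$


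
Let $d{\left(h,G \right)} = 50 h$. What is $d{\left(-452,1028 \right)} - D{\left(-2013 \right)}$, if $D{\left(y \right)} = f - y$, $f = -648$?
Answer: $-23965$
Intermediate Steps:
$D{\left(y \right)} = -648 - y$
$d{\left(-452,1028 \right)} - D{\left(-2013 \right)} = 50 \left(-452\right) - \left(-648 - -2013\right) = -22600 - \left(-648 + 2013\right) = -22600 - 1365 = -23965$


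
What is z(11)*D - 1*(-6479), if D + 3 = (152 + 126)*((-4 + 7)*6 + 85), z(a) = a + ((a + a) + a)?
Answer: 1266243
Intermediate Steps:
z(a) = 4*a (z(a) = a + (2*a + a) = a + 3*a = 4*a)
D = 28631 (D = -3 + (152 + 126)*((-4 + 7)*6 + 85) = -3 + 278*(3*6 + 85) = -3 + 278*(18 + 85) = -3 + 278*103 = -3 + 28634 = 28631)
z(11)*D - 1*(-6479) = (4*11)*28631 - 1*(-6479) = 44*28631 + 6479 = 1259764 + 6479 = 1266243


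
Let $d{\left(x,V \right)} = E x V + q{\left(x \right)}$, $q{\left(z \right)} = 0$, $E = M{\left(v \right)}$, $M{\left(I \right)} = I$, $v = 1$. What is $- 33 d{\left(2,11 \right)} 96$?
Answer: $-69696$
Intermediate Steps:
$E = 1$
$d{\left(x,V \right)} = V x$ ($d{\left(x,V \right)} = 1 x V + 0 = x V + 0 = V x + 0 = V x$)
$- 33 d{\left(2,11 \right)} 96 = - 33 \cdot 11 \cdot 2 \cdot 96 = \left(-33\right) 22 \cdot 96 = \left(-726\right) 96 = -69696$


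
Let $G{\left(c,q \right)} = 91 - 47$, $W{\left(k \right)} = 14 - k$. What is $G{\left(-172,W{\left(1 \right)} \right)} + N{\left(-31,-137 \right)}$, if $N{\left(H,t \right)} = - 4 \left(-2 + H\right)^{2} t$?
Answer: $596816$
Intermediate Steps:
$G{\left(c,q \right)} = 44$
$N{\left(H,t \right)} = - 4 t \left(-2 + H\right)^{2}$
$G{\left(-172,W{\left(1 \right)} \right)} + N{\left(-31,-137 \right)} = 44 - - 548 \left(-2 - 31\right)^{2} = 44 - - 548 \left(-33\right)^{2} = 44 - \left(-548\right) 1089 = 44 + 596772 = 596816$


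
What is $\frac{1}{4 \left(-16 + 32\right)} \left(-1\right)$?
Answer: $- \frac{1}{64} \approx -0.015625$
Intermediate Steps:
$\frac{1}{4 \left(-16 + 32\right)} \left(-1\right) = \frac{1}{4 \cdot 16} \left(-1\right) = \frac{1}{4} \cdot \frac{1}{16} \left(-1\right) = \frac{1}{64} \left(-1\right) = - \frac{1}{64}$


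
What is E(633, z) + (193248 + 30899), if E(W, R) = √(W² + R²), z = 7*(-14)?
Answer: 224147 + √410293 ≈ 2.2479e+5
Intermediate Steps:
z = -98
E(W, R) = √(R² + W²)
E(633, z) + (193248 + 30899) = √((-98)² + 633²) + (193248 + 30899) = √(9604 + 400689) + 224147 = √410293 + 224147 = 224147 + √410293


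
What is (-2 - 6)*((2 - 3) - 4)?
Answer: 40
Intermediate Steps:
(-2 - 6)*((2 - 3) - 4) = -8*(-1 - 4) = -8*(-5) = 40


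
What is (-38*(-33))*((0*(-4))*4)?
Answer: 0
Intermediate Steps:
(-38*(-33))*((0*(-4))*4) = 1254*(0*4) = 1254*0 = 0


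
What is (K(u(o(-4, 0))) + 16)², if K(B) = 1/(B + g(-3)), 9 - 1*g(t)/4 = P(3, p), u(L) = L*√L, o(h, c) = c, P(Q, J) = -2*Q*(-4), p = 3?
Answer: 919681/3600 ≈ 255.47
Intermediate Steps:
P(Q, J) = 8*Q
u(L) = L^(3/2)
g(t) = -60 (g(t) = 36 - 32*3 = 36 - 4*24 = 36 - 96 = -60)
K(B) = 1/(-60 + B) (K(B) = 1/(B - 60) = 1/(-60 + B))
(K(u(o(-4, 0))) + 16)² = (1/(-60 + 0^(3/2)) + 16)² = (1/(-60 + 0) + 16)² = (1/(-60) + 16)² = (-1/60 + 16)² = (959/60)² = 919681/3600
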